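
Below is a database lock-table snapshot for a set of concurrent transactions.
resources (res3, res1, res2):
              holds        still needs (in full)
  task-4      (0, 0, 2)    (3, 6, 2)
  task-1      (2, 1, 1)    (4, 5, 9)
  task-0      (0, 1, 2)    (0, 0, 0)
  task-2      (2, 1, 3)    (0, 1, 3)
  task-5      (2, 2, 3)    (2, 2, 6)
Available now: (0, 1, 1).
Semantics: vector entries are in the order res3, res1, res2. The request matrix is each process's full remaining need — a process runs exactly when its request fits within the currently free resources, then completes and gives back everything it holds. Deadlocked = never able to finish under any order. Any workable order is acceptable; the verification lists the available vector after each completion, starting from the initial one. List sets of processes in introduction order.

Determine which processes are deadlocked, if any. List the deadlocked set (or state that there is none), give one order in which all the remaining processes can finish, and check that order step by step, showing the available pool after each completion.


No process is deadlocked.
Key observation: the pool covers task-0 at once, and every later process fits after earlier releases.
A valid finishing order for the others: task-0, task-2, task-5, task-1, task-4. Check, step by step:
  pool = (0, 1, 1)
  task-0 needs (0, 0, 0) <= (0, 1, 1) -> finishes; pool += (0, 1, 2) = (0, 2, 3)
  task-2 needs (0, 1, 3) <= (0, 2, 3) -> finishes; pool += (2, 1, 3) = (2, 3, 6)
  task-5 needs (2, 2, 6) <= (2, 3, 6) -> finishes; pool += (2, 2, 3) = (4, 5, 9)
  task-1 needs (4, 5, 9) <= (4, 5, 9) -> finishes; pool += (2, 1, 1) = (6, 6, 10)
  task-4 needs (3, 6, 2) <= (6, 6, 10) -> finishes; pool += (0, 0, 2) = (6, 6, 12)


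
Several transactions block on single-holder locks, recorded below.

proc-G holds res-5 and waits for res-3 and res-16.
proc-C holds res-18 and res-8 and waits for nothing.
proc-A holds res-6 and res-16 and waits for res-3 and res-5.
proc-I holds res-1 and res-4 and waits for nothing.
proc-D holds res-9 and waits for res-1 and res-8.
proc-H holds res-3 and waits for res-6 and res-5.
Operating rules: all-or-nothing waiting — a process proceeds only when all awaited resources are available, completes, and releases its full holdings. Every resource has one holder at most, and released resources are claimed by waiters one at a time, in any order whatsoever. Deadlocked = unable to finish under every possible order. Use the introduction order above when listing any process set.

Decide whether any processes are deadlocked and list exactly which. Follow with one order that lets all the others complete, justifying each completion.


The deadlocked set is proc-G, proc-A and proc-H.
Key observation: the cycle proc-G -> proc-A -> proc-G can never break — each member waits on the next; proc-H is caught in further circular waits.
A valid finishing order for the others: proc-I, proc-C, proc-D.
Walking it through:
  run proc-I (it waits on nothing); releases res-1 and res-4
  run proc-C (it waits on nothing); releases res-18 and res-8
  proc-D waits on res-1 and res-8 — all released -> runs and releases res-9


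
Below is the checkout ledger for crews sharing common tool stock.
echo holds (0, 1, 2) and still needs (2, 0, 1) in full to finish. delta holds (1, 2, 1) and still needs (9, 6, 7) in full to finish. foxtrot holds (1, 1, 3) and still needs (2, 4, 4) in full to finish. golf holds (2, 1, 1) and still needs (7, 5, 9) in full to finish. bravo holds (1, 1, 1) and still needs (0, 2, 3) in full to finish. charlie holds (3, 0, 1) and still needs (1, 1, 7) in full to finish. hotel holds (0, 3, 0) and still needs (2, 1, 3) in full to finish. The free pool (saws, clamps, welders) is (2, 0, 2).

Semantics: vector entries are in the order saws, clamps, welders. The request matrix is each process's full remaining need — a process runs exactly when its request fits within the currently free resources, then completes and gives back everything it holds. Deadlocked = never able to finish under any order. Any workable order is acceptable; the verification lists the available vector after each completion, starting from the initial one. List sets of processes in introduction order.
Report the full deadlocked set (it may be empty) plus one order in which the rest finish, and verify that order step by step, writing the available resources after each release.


Nothing here is deadlocked.
Key observation: echo fits the free pool immediately, and its release cascades until everyone finishes.
A valid finishing order for the others: echo, hotel, bravo, foxtrot, charlie, golf, delta. Check, step by step:
  pool = (2, 0, 2)
  echo needs (2, 0, 1) <= (2, 0, 2) -> finishes; pool += (0, 1, 2) = (2, 1, 4)
  hotel needs (2, 1, 3) <= (2, 1, 4) -> finishes; pool += (0, 3, 0) = (2, 4, 4)
  bravo needs (0, 2, 3) <= (2, 4, 4) -> finishes; pool += (1, 1, 1) = (3, 5, 5)
  foxtrot needs (2, 4, 4) <= (3, 5, 5) -> finishes; pool += (1, 1, 3) = (4, 6, 8)
  charlie needs (1, 1, 7) <= (4, 6, 8) -> finishes; pool += (3, 0, 1) = (7, 6, 9)
  golf needs (7, 5, 9) <= (7, 6, 9) -> finishes; pool += (2, 1, 1) = (9, 7, 10)
  delta needs (9, 6, 7) <= (9, 7, 10) -> finishes; pool += (1, 2, 1) = (10, 9, 11)


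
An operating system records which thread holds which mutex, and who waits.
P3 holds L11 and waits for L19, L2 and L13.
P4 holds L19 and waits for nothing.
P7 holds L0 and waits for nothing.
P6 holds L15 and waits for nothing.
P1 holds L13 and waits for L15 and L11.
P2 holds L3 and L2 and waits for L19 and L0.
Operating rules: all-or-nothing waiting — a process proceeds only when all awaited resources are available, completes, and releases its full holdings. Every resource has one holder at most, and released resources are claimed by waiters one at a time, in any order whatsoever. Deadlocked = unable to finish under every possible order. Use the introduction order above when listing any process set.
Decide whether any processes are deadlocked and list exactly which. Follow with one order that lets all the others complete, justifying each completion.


Deadlocked: P3 and P1.
Key observation: P3 -> P1 -> P3 is a circular wait — nothing in it can go first; no other process is dragged down with it.
One completion order for the rest: P7, P6, P4, P2.
Step-by-step check:
  run P7 (it waits on nothing); releases L0
  run P6 (it waits on nothing); releases L15
  run P4 (it waits on nothing); releases L19
  P2 waits on L19 and L0 — all released -> runs and releases L3 and L2


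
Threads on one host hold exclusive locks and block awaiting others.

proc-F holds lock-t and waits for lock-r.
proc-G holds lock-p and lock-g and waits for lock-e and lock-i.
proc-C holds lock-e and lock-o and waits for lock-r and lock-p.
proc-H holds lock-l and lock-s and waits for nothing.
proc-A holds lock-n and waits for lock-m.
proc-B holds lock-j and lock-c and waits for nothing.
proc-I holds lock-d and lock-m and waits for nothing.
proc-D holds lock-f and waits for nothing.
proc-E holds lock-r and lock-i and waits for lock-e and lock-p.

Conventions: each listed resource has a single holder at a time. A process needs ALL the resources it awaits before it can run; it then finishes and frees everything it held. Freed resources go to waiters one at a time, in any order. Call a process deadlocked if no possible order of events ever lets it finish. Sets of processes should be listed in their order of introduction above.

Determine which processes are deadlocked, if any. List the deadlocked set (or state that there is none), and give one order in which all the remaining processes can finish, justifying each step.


The deadlocked set is proc-F, proc-G, proc-C and proc-E.
Key observation: nobody on the ring proc-G -> proc-C -> proc-G can start until another member finishes, which never happens; proc-E is caught in further circular waits and proc-F waits into the deadlock from upstream.
The rest can finish in the order proc-I, proc-D, proc-B, proc-H, proc-A.
Step-by-step check:
  proc-I waits on nothing -> runs at once and releases lock-d and lock-m
  proc-D waits on nothing -> runs at once and releases lock-f
  proc-B waits on nothing -> runs at once and releases lock-j and lock-c
  proc-H waits on nothing -> runs at once and releases lock-l and lock-s
  proc-A waits on lock-m — all released -> runs and releases lock-n


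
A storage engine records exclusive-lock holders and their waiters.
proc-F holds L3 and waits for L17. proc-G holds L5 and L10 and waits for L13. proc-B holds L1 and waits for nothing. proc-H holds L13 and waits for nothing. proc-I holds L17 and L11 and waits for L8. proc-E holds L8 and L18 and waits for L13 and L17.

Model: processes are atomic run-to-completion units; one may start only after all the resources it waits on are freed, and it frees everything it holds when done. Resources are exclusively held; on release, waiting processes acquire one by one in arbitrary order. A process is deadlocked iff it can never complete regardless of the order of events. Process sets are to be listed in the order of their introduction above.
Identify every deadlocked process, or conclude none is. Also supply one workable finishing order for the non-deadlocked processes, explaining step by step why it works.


The deadlocked set is proc-F, proc-I and proc-E.
Key observation: the cycle proc-I -> proc-E -> proc-I can never break — each member waits on the next; proc-F waits into the deadlock from upstream.
The rest can finish in the order proc-H, proc-G, proc-B.
Walking it through:
  proc-H: no waits; runs immediately, freeing L13
  run proc-G (all its waits — L13 — are resolved); releases L5 and L10
  proc-B: no waits; runs immediately, freeing L1


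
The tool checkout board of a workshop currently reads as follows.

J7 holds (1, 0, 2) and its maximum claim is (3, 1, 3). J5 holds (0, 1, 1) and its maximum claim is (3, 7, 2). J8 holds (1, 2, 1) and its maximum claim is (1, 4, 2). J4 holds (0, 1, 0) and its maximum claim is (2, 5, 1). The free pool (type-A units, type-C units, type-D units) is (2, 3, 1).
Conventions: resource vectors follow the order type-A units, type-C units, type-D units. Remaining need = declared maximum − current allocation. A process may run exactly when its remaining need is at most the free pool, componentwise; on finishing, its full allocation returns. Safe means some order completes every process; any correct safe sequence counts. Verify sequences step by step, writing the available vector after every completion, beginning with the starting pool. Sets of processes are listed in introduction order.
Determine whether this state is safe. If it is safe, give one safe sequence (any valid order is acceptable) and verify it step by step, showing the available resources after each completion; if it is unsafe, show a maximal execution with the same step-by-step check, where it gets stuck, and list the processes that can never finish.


SAFE, for example via the order J8, J7, J4, J5.
Key observation: reading the order forward, J8 is the first process whose need (0, 2, 1) meets the free pool (2, 3, 1) exactly on a resource it requests.
Check, step by step:
  pool = (2, 3, 1)
  J8 needs (0, 2, 1) <= (2, 3, 1) -> finishes; pool += (1, 2, 1) = (3, 5, 2)
  J7 needs (2, 1, 1) <= (3, 5, 2) -> finishes; pool += (1, 0, 2) = (4, 5, 4)
  J4 needs (2, 4, 1) <= (4, 5, 4) -> finishes; pool += (0, 1, 0) = (4, 6, 4)
  J5 needs (3, 6, 1) <= (4, 6, 4) -> finishes; pool += (0, 1, 1) = (4, 7, 5)


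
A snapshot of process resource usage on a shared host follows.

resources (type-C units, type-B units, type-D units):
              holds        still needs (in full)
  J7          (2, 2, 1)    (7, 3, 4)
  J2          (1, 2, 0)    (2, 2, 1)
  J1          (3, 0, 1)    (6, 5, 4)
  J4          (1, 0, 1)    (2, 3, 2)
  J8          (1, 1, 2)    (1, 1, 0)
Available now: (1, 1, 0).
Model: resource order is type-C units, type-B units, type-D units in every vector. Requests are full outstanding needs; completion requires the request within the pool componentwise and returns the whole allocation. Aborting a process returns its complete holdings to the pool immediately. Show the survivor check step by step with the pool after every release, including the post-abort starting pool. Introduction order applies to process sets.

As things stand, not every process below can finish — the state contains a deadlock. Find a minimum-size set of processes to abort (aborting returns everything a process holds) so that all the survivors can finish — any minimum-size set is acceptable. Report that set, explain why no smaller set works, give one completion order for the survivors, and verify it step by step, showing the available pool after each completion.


Minimum abort set: J7.
Key observation: J1 was stuck for good until J7 gave back (2, 2, 1); in the order shown it finishes at step 4.
No smaller set exists: with zero aborts the deadlock remains.
The survivors complete as J2, J8, J4, J1. Verifying each step (starting from the post-abort pool):
  pool = (3, 3, 1)
  run J2 (needs (2, 2, 1), free (3, 3, 1)); after release of (1, 2, 0) the pool is (4, 5, 1)
  run J8 (needs (1, 1, 0), free (4, 5, 1)); after release of (1, 1, 2) the pool is (5, 6, 3)
  run J4 (needs (2, 3, 2), free (5, 6, 3)); after release of (1, 0, 1) the pool is (6, 6, 4)
  run J1 (needs (6, 5, 4), free (6, 6, 4)); after release of (3, 0, 1) the pool is (9, 6, 5)


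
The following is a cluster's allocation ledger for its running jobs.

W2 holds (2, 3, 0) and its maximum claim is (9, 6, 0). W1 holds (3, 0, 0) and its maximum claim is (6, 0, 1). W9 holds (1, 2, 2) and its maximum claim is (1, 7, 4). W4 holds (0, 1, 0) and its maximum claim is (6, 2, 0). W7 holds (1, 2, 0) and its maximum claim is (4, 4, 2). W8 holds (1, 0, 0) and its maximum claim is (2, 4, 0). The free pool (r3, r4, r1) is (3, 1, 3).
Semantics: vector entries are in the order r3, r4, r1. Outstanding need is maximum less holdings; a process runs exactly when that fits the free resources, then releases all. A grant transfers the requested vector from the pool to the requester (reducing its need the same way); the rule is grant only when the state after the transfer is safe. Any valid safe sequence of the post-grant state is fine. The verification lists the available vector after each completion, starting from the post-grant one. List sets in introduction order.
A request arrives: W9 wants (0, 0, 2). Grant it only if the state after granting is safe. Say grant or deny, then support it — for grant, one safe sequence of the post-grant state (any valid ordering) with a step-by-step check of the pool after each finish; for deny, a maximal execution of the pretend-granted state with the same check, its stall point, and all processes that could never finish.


DENY: after the grant no complete ordering would exist.
Key observation: after W1, W4 the pool peaks at (6, 2, 1), and each blocked process is short somewhere: W2 on r3, r4; W9 on r4; W7 on r1; W8 on r4.
Pretend the grant happened; the run W1, W4 goes as far as possible. Step-by-step check:
  pool = (3, 1, 1)
  W1 needs (3, 0, 1) <= (3, 1, 1) -> finishes; pool += (3, 0, 0) = (6, 1, 1)
  W4 needs (6, 1, 0) <= (6, 1, 1) -> finishes; pool += (0, 1, 0) = (6, 2, 1)
  W2 cannot run: need (7, 3, 0) vs free (6, 2, 1) (insufficient r3 and r4)
  W9 cannot run: need (0, 5, 0) vs free (6, 2, 1) (insufficient r4)
  W7 cannot run: need (3, 2, 2) vs free (6, 2, 1) (insufficient r1)
  W8 cannot run: need (1, 4, 0) vs free (6, 2, 1) (insufficient r4)
Processes that could never finish after the grant: W2, W9, W7 and W8.


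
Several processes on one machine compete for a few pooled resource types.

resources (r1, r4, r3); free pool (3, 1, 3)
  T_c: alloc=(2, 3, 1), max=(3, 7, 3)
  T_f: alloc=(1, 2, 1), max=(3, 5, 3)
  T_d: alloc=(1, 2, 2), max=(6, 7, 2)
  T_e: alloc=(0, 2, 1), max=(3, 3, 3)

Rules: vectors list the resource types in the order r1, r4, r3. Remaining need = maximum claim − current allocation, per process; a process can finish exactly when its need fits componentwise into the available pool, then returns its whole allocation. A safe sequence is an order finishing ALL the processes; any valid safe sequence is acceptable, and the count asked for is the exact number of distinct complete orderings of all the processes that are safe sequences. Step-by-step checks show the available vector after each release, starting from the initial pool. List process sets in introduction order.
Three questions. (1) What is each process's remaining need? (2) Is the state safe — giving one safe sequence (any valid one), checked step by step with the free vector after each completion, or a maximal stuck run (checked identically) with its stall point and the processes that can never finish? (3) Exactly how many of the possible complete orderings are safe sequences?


(1) Outstanding need per process (order r1, r4, r3):
  T_c: (1, 4, 2)
  T_f: (2, 3, 2)
  T_d: (5, 5, 0)
  T_e: (3, 1, 2)
(2) SAFE, for example via the order T_e, T_f, T_c, T_d.
Key observation: T_e is the earliest step where a requested resource binds exactly: need (3, 1, 2), pool (3, 1, 3) at its turn.
Check, step by step:
  pool = (3, 1, 3)
  T_e: need (3, 1, 2) fits (3, 1, 3); releases (0, 2, 1), pool now (3, 3, 4)
  T_f: need (2, 3, 2) fits (3, 3, 4); releases (1, 2, 1), pool now (4, 5, 5)
  T_c: need (1, 4, 2) fits (4, 5, 5); releases (2, 3, 1), pool now (6, 8, 6)
  T_d: need (5, 5, 0) fits (6, 8, 6); releases (1, 2, 2), pool now (7, 10, 8)
(3) The exact count: 1 of the possible complete orderings is a safe sequence.


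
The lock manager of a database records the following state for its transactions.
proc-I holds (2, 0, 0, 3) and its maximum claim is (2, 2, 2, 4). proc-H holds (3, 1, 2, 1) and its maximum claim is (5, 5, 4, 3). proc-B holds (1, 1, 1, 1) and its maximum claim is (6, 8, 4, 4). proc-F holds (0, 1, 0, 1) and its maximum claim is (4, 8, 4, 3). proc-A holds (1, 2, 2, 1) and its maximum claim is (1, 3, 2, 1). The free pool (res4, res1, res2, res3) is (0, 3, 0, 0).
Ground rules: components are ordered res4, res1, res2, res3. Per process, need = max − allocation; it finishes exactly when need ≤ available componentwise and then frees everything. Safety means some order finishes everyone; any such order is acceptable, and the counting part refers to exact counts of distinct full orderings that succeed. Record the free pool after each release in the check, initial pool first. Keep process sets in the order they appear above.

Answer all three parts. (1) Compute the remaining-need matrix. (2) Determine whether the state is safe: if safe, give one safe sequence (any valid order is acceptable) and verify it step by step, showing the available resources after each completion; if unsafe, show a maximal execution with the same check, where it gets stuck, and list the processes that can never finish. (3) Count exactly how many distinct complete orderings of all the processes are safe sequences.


(1) Need matrix, components ordered res4, res1, res2, res3:
  proc-I: (0, 2, 2, 1)
  proc-H: (2, 4, 2, 2)
  proc-B: (5, 7, 3, 3)
  proc-F: (4, 7, 4, 2)
  proc-A: (0, 1, 0, 0)
(2) UNSAFE.
Key observation: the pool after proc-A, proc-I, proc-H is (6, 6, 4, 5); every surviving request exceeds it in res1, so progress ends there.
The run proc-A, proc-I, proc-H cannot be extended any further. Verifying each step:
  pool = (0, 3, 0, 0)
  run proc-A (needs (0, 1, 0, 0), free (0, 3, 0, 0)); after release of (1, 2, 2, 1) the pool is (1, 5, 2, 1)
  run proc-I (needs (0, 2, 2, 1), free (1, 5, 2, 1)); after release of (2, 0, 0, 3) the pool is (3, 5, 2, 4)
  run proc-H (needs (2, 4, 2, 2), free (3, 5, 2, 4)); after release of (3, 1, 2, 1) the pool is (6, 6, 4, 5)
  blocked: proc-B wants (5, 7, 3, 3), pool (6, 6, 4, 5) — not enough res1
  blocked: proc-F wants (4, 7, 4, 2), pool (6, 6, 4, 5) — not enough res1
Permanently blocked: proc-B and proc-F.
(3) The exact count: 0 of the possible complete orderings are safe sequences.


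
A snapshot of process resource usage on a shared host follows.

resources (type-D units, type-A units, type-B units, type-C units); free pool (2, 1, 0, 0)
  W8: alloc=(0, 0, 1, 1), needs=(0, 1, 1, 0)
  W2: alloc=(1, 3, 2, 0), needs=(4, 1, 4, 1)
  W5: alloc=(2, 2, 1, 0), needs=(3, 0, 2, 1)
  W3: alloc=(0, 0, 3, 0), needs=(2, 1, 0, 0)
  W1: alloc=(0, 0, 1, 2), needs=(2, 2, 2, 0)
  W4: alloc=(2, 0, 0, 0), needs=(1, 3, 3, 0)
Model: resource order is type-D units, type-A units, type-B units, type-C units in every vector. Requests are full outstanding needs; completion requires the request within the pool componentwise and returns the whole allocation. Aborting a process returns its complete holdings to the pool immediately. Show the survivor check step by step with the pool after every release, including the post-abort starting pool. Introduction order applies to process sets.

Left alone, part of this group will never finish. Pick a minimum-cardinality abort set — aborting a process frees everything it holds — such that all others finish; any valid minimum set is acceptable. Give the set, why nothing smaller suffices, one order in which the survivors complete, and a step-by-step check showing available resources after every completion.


The answer: abort W5.
Key observation: aborting W5 returns (2, 2, 1, 0), and W4 — hopeless before — runs at step 2 with the returned capacity in the pool.
Minimality: the empty abort set fails — the state is deadlocked as it stands.
Survivors finish in the order: W3, W4, W1, W8, W2. Walking it through (pool after the aborts first):
  pool = (4, 3, 1, 0)
  W3: need (2, 1, 0, 0) fits (4, 3, 1, 0); releases (0, 0, 3, 0), pool now (4, 3, 4, 0)
  W4: need (1, 3, 3, 0) fits (4, 3, 4, 0); releases (2, 0, 0, 0), pool now (6, 3, 4, 0)
  W1: need (2, 2, 2, 0) fits (6, 3, 4, 0); releases (0, 0, 1, 2), pool now (6, 3, 5, 2)
  W8: need (0, 1, 1, 0) fits (6, 3, 5, 2); releases (0, 0, 1, 1), pool now (6, 3, 6, 3)
  W2: need (4, 1, 4, 1) fits (6, 3, 6, 3); releases (1, 3, 2, 0), pool now (7, 6, 8, 3)


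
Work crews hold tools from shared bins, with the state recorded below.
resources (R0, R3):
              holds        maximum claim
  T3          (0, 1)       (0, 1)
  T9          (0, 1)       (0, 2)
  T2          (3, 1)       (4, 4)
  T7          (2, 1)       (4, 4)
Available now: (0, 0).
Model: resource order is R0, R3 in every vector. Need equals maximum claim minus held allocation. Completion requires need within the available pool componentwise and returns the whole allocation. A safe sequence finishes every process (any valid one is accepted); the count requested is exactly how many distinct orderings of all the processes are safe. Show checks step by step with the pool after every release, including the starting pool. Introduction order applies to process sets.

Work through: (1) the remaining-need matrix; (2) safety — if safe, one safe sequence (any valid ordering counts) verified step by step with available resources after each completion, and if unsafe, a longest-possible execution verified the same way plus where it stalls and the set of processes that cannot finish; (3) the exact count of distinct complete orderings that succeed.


(1) Outstanding need per process (order R0, R3):
  T3: (0, 0)
  T9: (0, 1)
  T2: (1, 3)
  T7: (2, 3)
(2) The state is UNSAFE.
Key observation: the pool after T3, T9 is (0, 2); every surviving request exceeds it in R0, so progress ends there.
Going as far as possible: T3, T9; after that, nothing fits. Step-by-step check:
  pool = (0, 0)
  run T3 (needs (0, 0), free (0, 0)); after release of (0, 1) the pool is (0, 1)
  run T9 (needs (0, 1), free (0, 1)); after release of (0, 1) the pool is (0, 2)
  T2 cannot run: need (1, 3) vs free (0, 2) (insufficient R0 and R3)
  T7 cannot run: need (2, 3) vs free (0, 2) (insufficient R0 and R3)
Permanently blocked: T2 and T7.
(3) Exactly 0 of the possible complete orderings are safe sequences.


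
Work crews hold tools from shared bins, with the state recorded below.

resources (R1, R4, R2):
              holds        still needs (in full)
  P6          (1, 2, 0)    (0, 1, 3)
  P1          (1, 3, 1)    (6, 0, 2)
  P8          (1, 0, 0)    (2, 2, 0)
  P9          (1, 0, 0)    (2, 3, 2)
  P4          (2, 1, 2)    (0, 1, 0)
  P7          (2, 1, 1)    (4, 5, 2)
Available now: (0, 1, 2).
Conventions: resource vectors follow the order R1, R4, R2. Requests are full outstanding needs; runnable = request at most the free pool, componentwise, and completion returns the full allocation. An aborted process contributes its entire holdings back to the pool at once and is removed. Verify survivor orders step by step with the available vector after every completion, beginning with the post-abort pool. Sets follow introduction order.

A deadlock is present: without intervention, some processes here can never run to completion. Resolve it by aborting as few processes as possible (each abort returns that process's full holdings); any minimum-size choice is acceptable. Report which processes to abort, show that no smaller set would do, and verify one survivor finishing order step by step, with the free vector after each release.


Abort P1.
Key observation: the deadlocked P7 becomes finishable only because P1 released (1, 3, 1); it completes at step 5 below.
Why nothing smaller works: aborting no one leaves the state deadlocked as given.
The survivors complete as P4, P9, P8, P6, P7. Verifying each step (starting from the post-abort pool):
  pool = (1, 4, 3)
  run P4 (needs (0, 1, 0), free (1, 4, 3)); after release of (2, 1, 2) the pool is (3, 5, 5)
  run P9 (needs (2, 3, 2), free (3, 5, 5)); after release of (1, 0, 0) the pool is (4, 5, 5)
  run P8 (needs (2, 2, 0), free (4, 5, 5)); after release of (1, 0, 0) the pool is (5, 5, 5)
  run P6 (needs (0, 1, 3), free (5, 5, 5)); after release of (1, 2, 0) the pool is (6, 7, 5)
  run P7 (needs (4, 5, 2), free (6, 7, 5)); after release of (2, 1, 1) the pool is (8, 8, 6)


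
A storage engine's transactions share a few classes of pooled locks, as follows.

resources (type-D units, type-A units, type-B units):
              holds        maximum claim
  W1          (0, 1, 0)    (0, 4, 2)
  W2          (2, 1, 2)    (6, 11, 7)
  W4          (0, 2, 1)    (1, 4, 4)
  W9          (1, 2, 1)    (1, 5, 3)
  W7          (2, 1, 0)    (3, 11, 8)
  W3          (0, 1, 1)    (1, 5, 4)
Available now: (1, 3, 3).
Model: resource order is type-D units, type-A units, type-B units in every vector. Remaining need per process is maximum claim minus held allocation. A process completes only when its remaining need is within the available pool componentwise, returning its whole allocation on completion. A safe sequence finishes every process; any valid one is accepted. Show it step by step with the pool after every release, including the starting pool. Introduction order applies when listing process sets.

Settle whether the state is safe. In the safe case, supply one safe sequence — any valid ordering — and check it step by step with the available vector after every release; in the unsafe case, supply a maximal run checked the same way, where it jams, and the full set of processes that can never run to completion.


UNSAFE — no complete ordering exists.
Key observation: no order helps: past W4, W9, W3, W1, the free pool tops out at (2, 9, 6), below what each blocked process needs in type-A units.
A maximal execution: W4, W9, W3, W1 — then nothing else fits. Step-by-step check:
  pool = (1, 3, 3)
  run W4 (needs (1, 2, 3), free (1, 3, 3)); after release of (0, 2, 1) the pool is (1, 5, 4)
  run W9 (needs (0, 3, 2), free (1, 5, 4)); after release of (1, 2, 1) the pool is (2, 7, 5)
  run W3 (needs (1, 4, 3), free (2, 7, 5)); after release of (0, 1, 1) the pool is (2, 8, 6)
  run W1 (needs (0, 3, 2), free (2, 8, 6)); after release of (0, 1, 0) the pool is (2, 9, 6)
  W2 still needs (4, 10, 5) but only (2, 9, 6) is free — short on type-D units and type-A units
  W7 still needs (1, 10, 8) but only (2, 9, 6) is free — short on type-A units and type-B units
Processes that can never finish: W2 and W7.


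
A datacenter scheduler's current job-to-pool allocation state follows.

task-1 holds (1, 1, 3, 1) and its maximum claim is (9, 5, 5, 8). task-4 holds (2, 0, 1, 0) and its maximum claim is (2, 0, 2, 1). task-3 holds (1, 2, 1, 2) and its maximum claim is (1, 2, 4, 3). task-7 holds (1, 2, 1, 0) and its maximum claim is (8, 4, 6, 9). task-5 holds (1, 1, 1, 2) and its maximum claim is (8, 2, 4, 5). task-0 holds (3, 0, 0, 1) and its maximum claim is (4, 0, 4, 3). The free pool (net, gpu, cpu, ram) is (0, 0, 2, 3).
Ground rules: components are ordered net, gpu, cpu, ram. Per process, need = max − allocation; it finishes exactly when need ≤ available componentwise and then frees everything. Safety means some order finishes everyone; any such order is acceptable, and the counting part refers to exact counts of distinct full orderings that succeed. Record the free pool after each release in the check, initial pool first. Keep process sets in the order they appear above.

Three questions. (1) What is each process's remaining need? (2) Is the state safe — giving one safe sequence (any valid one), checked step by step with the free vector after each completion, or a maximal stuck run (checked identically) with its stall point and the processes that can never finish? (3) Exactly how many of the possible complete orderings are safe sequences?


(1) Need matrix, components ordered net, gpu, cpu, ram:
  task-1: (8, 4, 2, 7)
  task-4: (0, 0, 1, 1)
  task-3: (0, 0, 3, 1)
  task-7: (7, 2, 5, 9)
  task-5: (7, 1, 3, 3)
  task-0: (1, 0, 4, 2)
(2) UNSAFE — no complete ordering exists.
Key observation: task-4, task-3, task-0 can finish, but then (6, 2, 4, 6) is all there is, and the blocked group's net demands exceed it.
The run task-4, task-3, task-0 cannot be extended any further. Walking it through:
  pool = (0, 0, 2, 3)
  task-4: need (0, 0, 1, 1) fits (0, 0, 2, 3); releases (2, 0, 1, 0), pool now (2, 0, 3, 3)
  task-3: need (0, 0, 3, 1) fits (2, 0, 3, 3); releases (1, 2, 1, 2), pool now (3, 2, 4, 5)
  task-0: need (1, 0, 4, 2) fits (3, 2, 4, 5); releases (3, 0, 0, 1), pool now (6, 2, 4, 6)
  task-1 still needs (8, 4, 2, 7) but only (6, 2, 4, 6) is free — short on net, gpu and ram
  task-7 still needs (7, 2, 5, 9) but only (6, 2, 4, 6) is free — short on net, cpu and ram
  task-5 still needs (7, 1, 3, 3) but only (6, 2, 4, 6) is free — short on net
Permanently blocked: task-1, task-7 and task-5.
(3) Precisely 0 of the possible complete orderings are safe sequences.


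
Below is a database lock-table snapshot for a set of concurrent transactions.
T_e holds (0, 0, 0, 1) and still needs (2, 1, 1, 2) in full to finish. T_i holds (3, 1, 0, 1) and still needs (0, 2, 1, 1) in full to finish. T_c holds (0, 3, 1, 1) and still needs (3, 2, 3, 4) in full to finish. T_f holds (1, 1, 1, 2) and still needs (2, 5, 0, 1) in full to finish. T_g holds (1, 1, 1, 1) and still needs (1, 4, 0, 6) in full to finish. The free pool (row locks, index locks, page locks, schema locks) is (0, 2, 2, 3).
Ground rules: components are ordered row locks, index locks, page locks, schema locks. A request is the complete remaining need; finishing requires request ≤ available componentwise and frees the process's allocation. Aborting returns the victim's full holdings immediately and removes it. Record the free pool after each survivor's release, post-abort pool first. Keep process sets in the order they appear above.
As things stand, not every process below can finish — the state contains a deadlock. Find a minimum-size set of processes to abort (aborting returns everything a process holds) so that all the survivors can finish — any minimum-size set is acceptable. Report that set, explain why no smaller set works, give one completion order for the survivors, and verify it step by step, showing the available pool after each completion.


Minimum abort set: T_c.
Key observation: before aborting T_c, T_g was permanently blocked — no order could ever run it; afterwards it completes at step 3.
Minimality: the empty abort set fails — the state is deadlocked as it stands.
One survivor order: T_i, T_e, T_g, T_f. Check, step by step (post-abort pool first):
  pool = (0, 5, 3, 4)
  run T_i (needs (0, 2, 1, 1), free (0, 5, 3, 4)); after release of (3, 1, 0, 1) the pool is (3, 6, 3, 5)
  run T_e (needs (2, 1, 1, 2), free (3, 6, 3, 5)); after release of (0, 0, 0, 1) the pool is (3, 6, 3, 6)
  run T_g (needs (1, 4, 0, 6), free (3, 6, 3, 6)); after release of (1, 1, 1, 1) the pool is (4, 7, 4, 7)
  run T_f (needs (2, 5, 0, 1), free (4, 7, 4, 7)); after release of (1, 1, 1, 2) the pool is (5, 8, 5, 9)


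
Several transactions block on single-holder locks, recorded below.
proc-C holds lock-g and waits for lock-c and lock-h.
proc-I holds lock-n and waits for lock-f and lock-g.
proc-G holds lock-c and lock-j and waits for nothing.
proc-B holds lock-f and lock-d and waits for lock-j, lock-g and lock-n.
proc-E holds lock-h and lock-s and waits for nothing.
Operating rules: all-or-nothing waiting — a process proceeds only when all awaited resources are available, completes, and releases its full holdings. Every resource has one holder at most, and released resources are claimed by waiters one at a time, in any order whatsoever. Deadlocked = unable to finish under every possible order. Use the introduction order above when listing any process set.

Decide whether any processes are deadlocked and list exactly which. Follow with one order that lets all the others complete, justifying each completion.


Deadlocked: proc-I and proc-B.
Key observation: the loop proc-I -> proc-B -> proc-I blocks itself forever; no other process is dragged down with it.
The rest can finish in the order proc-G, proc-E, proc-C.
Check, step by step:
  run proc-G (it waits on nothing); releases lock-c and lock-j
  run proc-E (it waits on nothing); releases lock-h and lock-s
  run proc-C (all its waits — lock-c and lock-h — are resolved); releases lock-g


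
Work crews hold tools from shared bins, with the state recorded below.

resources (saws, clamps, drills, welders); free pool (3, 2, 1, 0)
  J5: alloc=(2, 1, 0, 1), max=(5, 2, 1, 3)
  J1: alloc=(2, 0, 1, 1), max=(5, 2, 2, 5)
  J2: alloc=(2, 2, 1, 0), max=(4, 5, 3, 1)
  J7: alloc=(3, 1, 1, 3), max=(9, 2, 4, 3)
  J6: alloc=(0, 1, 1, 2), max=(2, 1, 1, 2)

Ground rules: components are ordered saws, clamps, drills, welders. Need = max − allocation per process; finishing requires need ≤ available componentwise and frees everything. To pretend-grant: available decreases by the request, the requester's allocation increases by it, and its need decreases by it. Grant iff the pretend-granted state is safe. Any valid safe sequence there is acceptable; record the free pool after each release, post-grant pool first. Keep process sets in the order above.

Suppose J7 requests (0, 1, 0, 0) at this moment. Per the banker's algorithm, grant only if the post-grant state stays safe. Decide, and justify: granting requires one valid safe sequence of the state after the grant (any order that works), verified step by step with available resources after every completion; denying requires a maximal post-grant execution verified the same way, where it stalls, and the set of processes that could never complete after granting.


GRANT: granting preserves safety; a valid post-grant sequence is J6, J5, J2, J7, J1.
Key observation: the transfer keeps a workable pool ((3, 1, 1, 0)); J6 starts the safe sequence.
Verifying the post-grant state step by step:
  pool = (3, 1, 1, 0)
  run J6 (needs (2, 0, 0, 0), free (3, 1, 1, 0)); after release of (0, 1, 1, 2) the pool is (3, 2, 2, 2)
  run J5 (needs (3, 1, 1, 2), free (3, 2, 2, 2)); after release of (2, 1, 0, 1) the pool is (5, 3, 2, 3)
  run J2 (needs (2, 3, 2, 1), free (5, 3, 2, 3)); after release of (2, 2, 1, 0) the pool is (7, 5, 3, 3)
  run J7 (needs (6, 0, 3, 0), free (7, 5, 3, 3)); after release of (3, 2, 1, 3) the pool is (10, 7, 4, 6)
  run J1 (needs (3, 2, 1, 4), free (10, 7, 4, 6)); after release of (2, 0, 1, 1) the pool is (12, 7, 5, 7)


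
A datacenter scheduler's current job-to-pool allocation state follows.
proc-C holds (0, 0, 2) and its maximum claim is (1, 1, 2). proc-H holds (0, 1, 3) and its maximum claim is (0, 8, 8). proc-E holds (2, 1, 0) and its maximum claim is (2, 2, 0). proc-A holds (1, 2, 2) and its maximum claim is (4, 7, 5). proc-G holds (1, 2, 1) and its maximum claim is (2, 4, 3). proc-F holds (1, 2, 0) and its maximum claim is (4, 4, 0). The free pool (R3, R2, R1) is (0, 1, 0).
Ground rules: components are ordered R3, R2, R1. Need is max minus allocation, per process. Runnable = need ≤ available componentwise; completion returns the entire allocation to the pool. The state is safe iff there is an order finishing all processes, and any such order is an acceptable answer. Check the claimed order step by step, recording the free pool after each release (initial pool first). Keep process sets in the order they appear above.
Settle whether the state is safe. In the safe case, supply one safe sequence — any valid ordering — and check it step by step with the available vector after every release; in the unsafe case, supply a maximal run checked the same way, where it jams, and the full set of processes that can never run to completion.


SAFE. One safe sequence: proc-E, proc-C, proc-G, proc-F, proc-A, proc-H.
Key observation: proc-E is the earliest step where a requested resource binds exactly: need (0, 1, 0), pool (0, 1, 0) at its turn.
Step-by-step check:
  pool = (0, 1, 0)
  proc-E needs (0, 1, 0) <= (0, 1, 0) -> finishes; pool += (2, 1, 0) = (2, 2, 0)
  proc-C needs (1, 1, 0) <= (2, 2, 0) -> finishes; pool += (0, 0, 2) = (2, 2, 2)
  proc-G needs (1, 2, 2) <= (2, 2, 2) -> finishes; pool += (1, 2, 1) = (3, 4, 3)
  proc-F needs (3, 2, 0) <= (3, 4, 3) -> finishes; pool += (1, 2, 0) = (4, 6, 3)
  proc-A needs (3, 5, 3) <= (4, 6, 3) -> finishes; pool += (1, 2, 2) = (5, 8, 5)
  proc-H needs (0, 7, 5) <= (5, 8, 5) -> finishes; pool += (0, 1, 3) = (5, 9, 8)


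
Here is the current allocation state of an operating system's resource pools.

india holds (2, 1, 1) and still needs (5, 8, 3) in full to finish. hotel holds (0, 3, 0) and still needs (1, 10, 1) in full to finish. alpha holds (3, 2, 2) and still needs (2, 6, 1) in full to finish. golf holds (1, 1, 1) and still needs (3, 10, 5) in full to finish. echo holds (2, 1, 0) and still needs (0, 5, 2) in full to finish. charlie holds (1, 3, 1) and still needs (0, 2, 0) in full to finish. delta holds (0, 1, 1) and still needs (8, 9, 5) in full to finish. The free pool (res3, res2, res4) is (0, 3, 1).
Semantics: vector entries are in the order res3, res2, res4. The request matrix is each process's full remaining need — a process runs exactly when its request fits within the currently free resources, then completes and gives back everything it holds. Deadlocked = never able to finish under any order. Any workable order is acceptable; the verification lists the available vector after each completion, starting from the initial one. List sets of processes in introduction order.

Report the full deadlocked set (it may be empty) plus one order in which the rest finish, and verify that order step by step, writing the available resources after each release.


Nothing here is deadlocked.
Key observation: charlie leads a chain of completions in which each release enables another process.
The rest can finish in the order charlie, echo, alpha, india, delta, hotel, golf. Check, step by step:
  pool = (0, 3, 1)
  run charlie (needs (0, 2, 0), free (0, 3, 1)); after release of (1, 3, 1) the pool is (1, 6, 2)
  run echo (needs (0, 5, 2), free (1, 6, 2)); after release of (2, 1, 0) the pool is (3, 7, 2)
  run alpha (needs (2, 6, 1), free (3, 7, 2)); after release of (3, 2, 2) the pool is (6, 9, 4)
  run india (needs (5, 8, 3), free (6, 9, 4)); after release of (2, 1, 1) the pool is (8, 10, 5)
  run delta (needs (8, 9, 5), free (8, 10, 5)); after release of (0, 1, 1) the pool is (8, 11, 6)
  run hotel (needs (1, 10, 1), free (8, 11, 6)); after release of (0, 3, 0) the pool is (8, 14, 6)
  run golf (needs (3, 10, 5), free (8, 14, 6)); after release of (1, 1, 1) the pool is (9, 15, 7)


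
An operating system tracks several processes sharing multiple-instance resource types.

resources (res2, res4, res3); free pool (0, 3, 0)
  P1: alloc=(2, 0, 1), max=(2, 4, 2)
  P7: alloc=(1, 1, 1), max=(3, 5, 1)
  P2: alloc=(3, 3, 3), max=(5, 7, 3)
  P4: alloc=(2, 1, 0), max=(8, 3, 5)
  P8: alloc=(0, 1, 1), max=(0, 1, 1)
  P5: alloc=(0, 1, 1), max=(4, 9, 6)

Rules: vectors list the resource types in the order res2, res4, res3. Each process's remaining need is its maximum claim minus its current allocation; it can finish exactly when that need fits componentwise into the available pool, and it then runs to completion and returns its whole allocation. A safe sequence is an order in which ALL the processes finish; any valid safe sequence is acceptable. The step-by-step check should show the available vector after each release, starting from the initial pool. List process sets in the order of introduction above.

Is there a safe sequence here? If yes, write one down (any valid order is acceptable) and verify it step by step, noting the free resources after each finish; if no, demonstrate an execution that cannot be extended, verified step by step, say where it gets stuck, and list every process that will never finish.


The state is SAFE; one workable sequence: P8, P1, P2, P7, P4, P5.
Key observation: reading the order forward, P1 is the first process whose need (0, 4, 1) meets the free pool (0, 4, 1) exactly on a resource it requests.
Verifying each step:
  pool = (0, 3, 0)
  P8: need (0, 0, 0) fits (0, 3, 0); releases (0, 1, 1), pool now (0, 4, 1)
  P1: need (0, 4, 1) fits (0, 4, 1); releases (2, 0, 1), pool now (2, 4, 2)
  P2: need (2, 4, 0) fits (2, 4, 2); releases (3, 3, 3), pool now (5, 7, 5)
  P7: need (2, 4, 0) fits (5, 7, 5); releases (1, 1, 1), pool now (6, 8, 6)
  P4: need (6, 2, 5) fits (6, 8, 6); releases (2, 1, 0), pool now (8, 9, 6)
  P5: need (4, 8, 5) fits (8, 9, 6); releases (0, 1, 1), pool now (8, 10, 7)
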